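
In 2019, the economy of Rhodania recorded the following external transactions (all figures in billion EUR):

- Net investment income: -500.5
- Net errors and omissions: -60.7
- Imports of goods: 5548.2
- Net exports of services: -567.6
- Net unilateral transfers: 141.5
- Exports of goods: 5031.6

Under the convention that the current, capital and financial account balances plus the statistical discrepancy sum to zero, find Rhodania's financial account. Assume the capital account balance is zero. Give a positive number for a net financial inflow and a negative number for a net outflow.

Goods balance = 5031.6 - 5548.2 = -516.6
Services balance = -567.6
Trade balance (goods + services) = -516.6 + (-567.6) = -1084.2
Net primary income = -500.5
Net secondary income = 141.5
Current account = -1084.2 + (-500.5) + 141.5 = -1443.2
Financial account = -(-1443.2 + (-60.7)) = 1503.9

1503.9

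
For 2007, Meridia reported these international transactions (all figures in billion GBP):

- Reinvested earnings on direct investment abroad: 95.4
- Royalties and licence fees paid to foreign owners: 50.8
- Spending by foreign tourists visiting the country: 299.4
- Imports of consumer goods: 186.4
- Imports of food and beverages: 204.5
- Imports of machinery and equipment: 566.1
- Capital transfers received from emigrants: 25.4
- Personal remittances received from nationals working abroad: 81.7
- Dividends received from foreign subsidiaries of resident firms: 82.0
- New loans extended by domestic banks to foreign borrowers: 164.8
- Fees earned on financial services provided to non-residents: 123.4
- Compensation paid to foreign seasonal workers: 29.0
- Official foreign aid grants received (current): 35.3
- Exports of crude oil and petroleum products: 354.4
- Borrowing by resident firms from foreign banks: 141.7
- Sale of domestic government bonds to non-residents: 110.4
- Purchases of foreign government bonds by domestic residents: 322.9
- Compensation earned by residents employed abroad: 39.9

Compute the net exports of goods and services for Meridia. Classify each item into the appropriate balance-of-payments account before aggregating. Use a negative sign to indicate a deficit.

-230.6

Goods: 354.4 - 566.1 - 204.5 - 186.4 = -602.6
Services: 123.4 - 50.8 + 299.4 = 372.0
Trade balance = -602.6 + 372.0 = -230.6
(Excluded from the trade balance — primary income: reinvested earnings on direct investment abroad 95.4, dividends received from foreign subsidiaries of resident firms 82.0, compensation paid to foreign seasonal workers 29.0, compensation earned by residents employed abroad 39.9; capital account: capital transfers received from emigrants 25.4; secondary income: personal remittances received from nationals working abroad 81.7, official foreign aid grants received (current) 35.3; financial account: new loans extended by domestic banks to foreign borrowers 164.8, borrowing by resident firms from foreign banks 141.7, sale of domestic government bonds to non-residents 110.4, purchases of foreign government bonds by domestic residents 322.9.)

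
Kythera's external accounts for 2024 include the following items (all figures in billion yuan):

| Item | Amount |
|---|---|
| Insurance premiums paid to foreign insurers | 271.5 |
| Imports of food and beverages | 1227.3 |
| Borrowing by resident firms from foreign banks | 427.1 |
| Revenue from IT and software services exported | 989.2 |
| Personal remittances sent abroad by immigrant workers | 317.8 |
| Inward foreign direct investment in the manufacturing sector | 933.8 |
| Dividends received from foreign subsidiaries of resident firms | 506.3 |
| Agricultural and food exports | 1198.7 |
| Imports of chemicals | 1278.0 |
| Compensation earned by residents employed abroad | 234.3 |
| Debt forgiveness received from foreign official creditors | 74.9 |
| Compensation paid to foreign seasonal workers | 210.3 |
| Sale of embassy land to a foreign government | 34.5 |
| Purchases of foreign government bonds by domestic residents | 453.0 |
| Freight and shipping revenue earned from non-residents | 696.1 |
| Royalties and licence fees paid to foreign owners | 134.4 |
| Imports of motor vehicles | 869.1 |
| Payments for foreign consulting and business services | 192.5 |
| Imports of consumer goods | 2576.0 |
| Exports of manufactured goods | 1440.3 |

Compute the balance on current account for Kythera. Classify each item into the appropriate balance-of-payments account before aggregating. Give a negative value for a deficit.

-2012.0

Goods: 1440.3 - 1227.3 - 869.1 - 1278.0 - 2576.0 + 1198.7 = -3311.4
Services: 696.1 - 271.5 - 192.5 - 134.4 + 989.2 = 1086.9
Primary income: -210.3 + 234.3 + 506.3 = 530.3
Secondary income: -317.8
Current account = (-3311.4) + 1086.9 + 530.3 + (-317.8) = -2012.0
(Excluded from the current account — financial account: borrowing by resident firms from foreign banks 427.1, inward foreign direct investment in the manufacturing sector 933.8, purchases of foreign government bonds by domestic residents 453.0; capital account: debt forgiveness received from foreign official creditors 74.9, sale of embassy land to a foreign government 34.5.)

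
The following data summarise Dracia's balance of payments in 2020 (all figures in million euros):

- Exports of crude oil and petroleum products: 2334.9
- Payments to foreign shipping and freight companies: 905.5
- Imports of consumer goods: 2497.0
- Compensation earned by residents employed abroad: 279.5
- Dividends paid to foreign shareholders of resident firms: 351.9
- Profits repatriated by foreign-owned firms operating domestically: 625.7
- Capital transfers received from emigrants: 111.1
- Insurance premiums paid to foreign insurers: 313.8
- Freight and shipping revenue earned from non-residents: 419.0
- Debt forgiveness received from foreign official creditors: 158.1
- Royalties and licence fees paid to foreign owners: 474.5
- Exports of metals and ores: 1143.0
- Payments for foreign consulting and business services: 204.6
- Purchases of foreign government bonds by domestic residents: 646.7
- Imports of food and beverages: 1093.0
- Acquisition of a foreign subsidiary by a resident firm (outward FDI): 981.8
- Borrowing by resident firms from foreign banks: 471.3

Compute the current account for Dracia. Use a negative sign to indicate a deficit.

-2289.6

Goods: -2497.0 - 1093.0 + 2334.9 + 1143.0 = -112.1
Services: -905.5 - 474.5 - 313.8 + 419.0 - 204.6 = -1479.4
Primary income: -625.7 - 351.9 + 279.5 = -698.1
Current account = (-112.1) + (-1479.4) + (-698.1) = -2289.6
(Excluded from the current account — capital account: capital transfers received from emigrants 111.1, debt forgiveness received from foreign official creditors 158.1; financial account: purchases of foreign government bonds by domestic residents 646.7, acquisition of a foreign subsidiary by a resident firm (outward FDI) 981.8, borrowing by resident firms from foreign banks 471.3.)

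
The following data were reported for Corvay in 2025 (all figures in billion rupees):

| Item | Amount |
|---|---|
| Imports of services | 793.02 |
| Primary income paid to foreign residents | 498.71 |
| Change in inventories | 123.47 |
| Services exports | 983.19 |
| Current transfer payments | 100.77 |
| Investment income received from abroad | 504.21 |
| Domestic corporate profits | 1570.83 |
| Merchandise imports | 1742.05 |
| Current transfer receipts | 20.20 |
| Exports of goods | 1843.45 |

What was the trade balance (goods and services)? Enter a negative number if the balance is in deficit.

Goods balance = 1843.45 - 1742.05 = 101.40
Services balance = 983.19 - 793.02 = 190.17
Trade balance (goods + services) = 101.40 + 190.17 = 291.57

291.57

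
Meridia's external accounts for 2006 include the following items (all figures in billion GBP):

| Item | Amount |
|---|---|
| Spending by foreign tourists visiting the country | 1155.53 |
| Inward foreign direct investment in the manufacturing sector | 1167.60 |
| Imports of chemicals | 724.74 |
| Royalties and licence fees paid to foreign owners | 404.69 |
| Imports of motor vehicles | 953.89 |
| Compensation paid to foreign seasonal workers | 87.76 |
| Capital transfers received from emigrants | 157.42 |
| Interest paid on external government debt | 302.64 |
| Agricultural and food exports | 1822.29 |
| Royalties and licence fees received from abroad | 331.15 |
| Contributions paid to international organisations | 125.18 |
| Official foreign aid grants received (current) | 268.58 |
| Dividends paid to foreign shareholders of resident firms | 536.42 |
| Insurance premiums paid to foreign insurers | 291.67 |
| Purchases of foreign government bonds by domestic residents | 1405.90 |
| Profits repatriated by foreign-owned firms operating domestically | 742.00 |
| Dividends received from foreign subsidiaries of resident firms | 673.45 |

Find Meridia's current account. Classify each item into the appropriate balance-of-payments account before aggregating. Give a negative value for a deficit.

Goods: -724.74 + 1822.29 - 953.89 = 143.66
Services: -291.67 - 404.69 + 331.15 + 1155.53 = 790.32
Primary income: -742.00 - 302.64 + 673.45 - 536.42 - 87.76 = -995.37
Secondary income: 268.58 - 125.18 = 143.40
Current account = 143.66 + 790.32 + (-995.37) + 143.40 = 82.01
(Excluded from the current account — financial account: inward foreign direct investment in the manufacturing sector 1167.60, purchases of foreign government bonds by domestic residents 1405.90; capital account: capital transfers received from emigrants 157.42.)

82.01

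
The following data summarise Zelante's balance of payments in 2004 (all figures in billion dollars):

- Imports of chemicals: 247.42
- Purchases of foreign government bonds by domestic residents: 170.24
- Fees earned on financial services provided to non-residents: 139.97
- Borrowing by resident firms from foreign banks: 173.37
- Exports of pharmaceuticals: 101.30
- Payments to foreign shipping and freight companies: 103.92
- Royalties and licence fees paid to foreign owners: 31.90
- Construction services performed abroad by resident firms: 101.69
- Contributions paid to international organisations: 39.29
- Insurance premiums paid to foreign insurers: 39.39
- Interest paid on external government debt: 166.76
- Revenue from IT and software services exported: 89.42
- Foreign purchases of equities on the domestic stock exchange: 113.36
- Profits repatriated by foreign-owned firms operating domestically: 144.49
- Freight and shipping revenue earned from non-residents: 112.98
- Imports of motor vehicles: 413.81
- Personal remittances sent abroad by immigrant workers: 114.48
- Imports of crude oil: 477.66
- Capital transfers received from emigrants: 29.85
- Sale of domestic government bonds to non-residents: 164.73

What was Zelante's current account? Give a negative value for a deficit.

Goods: -247.42 - 477.66 + 101.30 - 413.81 = -1037.59
Services: 139.97 - 103.92 + 112.98 - 39.39 + 89.42 + 101.69 - 31.90 = 268.85
Primary income: -166.76 - 144.49 = -311.25
Secondary income: -39.29 - 114.48 = -153.77
Current account = (-1037.59) + 268.85 + (-311.25) + (-153.77) = -1233.76
(Excluded from the current account — financial account: purchases of foreign government bonds by domestic residents 170.24, borrowing by resident firms from foreign banks 173.37, foreign purchases of equities on the domestic stock exchange 113.36, sale of domestic government bonds to non-residents 164.73; capital account: capital transfers received from emigrants 29.85.)

-1233.76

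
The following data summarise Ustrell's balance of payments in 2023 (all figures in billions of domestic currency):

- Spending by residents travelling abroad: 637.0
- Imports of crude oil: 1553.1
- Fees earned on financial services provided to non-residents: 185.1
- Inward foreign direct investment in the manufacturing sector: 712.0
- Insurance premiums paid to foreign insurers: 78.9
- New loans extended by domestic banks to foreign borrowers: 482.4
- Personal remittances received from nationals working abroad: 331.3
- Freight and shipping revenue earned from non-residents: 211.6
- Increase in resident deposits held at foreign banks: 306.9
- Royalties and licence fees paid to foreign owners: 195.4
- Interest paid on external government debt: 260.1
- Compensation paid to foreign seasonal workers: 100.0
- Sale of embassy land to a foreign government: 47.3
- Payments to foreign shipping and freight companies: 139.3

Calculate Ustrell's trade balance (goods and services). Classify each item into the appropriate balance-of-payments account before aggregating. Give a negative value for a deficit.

Goods: -1553.1
Services: -637.0 + 185.1 + 211.6 - 139.3 - 195.4 - 78.9 = -653.9
Trade balance = -1553.1 + (-653.9) = -2207.0
(Excluded from the trade balance — financial account: inward foreign direct investment in the manufacturing sector 712.0, new loans extended by domestic banks to foreign borrowers 482.4, increase in resident deposits held at foreign banks 306.9; secondary income: personal remittances received from nationals working abroad 331.3; primary income: interest paid on external government debt 260.1, compensation paid to foreign seasonal workers 100.0; capital account: sale of embassy land to a foreign government 47.3.)

-2207.0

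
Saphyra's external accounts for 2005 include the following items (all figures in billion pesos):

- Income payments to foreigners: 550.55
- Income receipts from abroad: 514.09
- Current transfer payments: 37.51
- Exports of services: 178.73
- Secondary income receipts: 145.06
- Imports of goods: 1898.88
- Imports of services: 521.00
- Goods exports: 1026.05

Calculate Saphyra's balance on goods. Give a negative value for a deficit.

Goods balance = 1026.05 - 1898.88 = -872.83

-872.83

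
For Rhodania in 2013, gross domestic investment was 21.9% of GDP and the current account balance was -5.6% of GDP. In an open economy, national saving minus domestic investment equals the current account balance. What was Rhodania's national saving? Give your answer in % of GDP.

S = I + CA = 21.9 + (-5.6) = 16.3

16.3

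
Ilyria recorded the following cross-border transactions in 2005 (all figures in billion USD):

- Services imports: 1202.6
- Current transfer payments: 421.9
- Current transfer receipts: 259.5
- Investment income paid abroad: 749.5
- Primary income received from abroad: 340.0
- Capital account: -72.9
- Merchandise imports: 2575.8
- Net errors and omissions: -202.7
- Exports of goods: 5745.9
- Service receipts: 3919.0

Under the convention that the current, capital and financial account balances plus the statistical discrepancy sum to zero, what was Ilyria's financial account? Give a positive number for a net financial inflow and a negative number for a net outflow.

-5039.0

Goods balance = 5745.9 - 2575.8 = 3170.1
Services balance = 3919.0 - 1202.6 = 2716.4
Trade balance (goods + services) = 3170.1 + 2716.4 = 5886.5
Net primary income = 340.0 - 749.5 = -409.5
Net secondary income = 259.5 - 421.9 = -162.4
Current account = 5886.5 + (-409.5) + (-162.4) = 5314.6
Financial account = -(5314.6 + (-72.9) + (-202.7)) = -5039.0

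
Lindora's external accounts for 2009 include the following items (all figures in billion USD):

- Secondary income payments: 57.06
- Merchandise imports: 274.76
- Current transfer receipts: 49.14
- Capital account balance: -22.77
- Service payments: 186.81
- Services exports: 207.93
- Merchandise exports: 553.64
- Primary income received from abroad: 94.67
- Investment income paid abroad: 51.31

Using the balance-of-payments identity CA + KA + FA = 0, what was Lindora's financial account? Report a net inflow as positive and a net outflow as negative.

Goods balance = 553.64 - 274.76 = 278.88
Services balance = 207.93 - 186.81 = 21.12
Trade balance (goods + services) = 278.88 + 21.12 = 300.00
Net primary income = 94.67 - 51.31 = 43.36
Net secondary income = 49.14 - 57.06 = -7.92
Current account = 300.00 + 43.36 + (-7.92) = 335.44
Financial account = -(335.44 + (-22.77)) = -312.67

-312.67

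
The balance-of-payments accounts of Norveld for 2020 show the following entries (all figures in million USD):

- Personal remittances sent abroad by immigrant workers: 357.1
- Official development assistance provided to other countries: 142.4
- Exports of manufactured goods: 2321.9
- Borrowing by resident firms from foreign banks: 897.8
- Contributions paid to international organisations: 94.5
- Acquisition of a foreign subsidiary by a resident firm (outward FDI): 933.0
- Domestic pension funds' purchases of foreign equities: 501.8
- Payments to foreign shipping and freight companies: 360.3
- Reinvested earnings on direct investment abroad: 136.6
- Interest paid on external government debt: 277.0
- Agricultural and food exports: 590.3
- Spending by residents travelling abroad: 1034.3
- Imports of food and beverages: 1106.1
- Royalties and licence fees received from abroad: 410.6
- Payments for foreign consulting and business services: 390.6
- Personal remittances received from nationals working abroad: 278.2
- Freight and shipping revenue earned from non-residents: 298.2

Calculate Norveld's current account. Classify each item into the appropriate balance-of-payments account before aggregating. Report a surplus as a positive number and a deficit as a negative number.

273.5

Goods: 2321.9 - 1106.1 + 590.3 = 1806.1
Services: -1034.3 - 360.3 + 298.2 + 410.6 - 390.6 = -1076.4
Primary income: 136.6 - 277.0 = -140.4
Secondary income: 278.2 - 94.5 - 357.1 - 142.4 = -315.8
Current account = 1806.1 + (-1076.4) + (-140.4) + (-315.8) = 273.5
(Excluded from the current account — financial account: borrowing by resident firms from foreign banks 897.8, acquisition of a foreign subsidiary by a resident firm (outward FDI) 933.0, domestic pension funds' purchases of foreign equities 501.8.)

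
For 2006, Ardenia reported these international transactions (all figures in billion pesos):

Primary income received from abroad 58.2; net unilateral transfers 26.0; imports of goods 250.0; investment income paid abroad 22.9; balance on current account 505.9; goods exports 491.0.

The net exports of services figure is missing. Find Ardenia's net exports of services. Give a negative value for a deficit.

Current account = goods balance + services balance + net primary income + net secondary income
Sum of the known components = 302.3
Net exports of services = CA - (known components) = 505.9 - 302.3 = 203.6

203.6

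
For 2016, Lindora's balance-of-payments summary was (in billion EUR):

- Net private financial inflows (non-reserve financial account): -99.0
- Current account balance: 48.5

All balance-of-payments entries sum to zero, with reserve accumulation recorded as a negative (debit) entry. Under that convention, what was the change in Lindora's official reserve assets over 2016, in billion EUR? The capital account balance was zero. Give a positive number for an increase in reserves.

-50.5

Official reserve transactions balance = -(48.5 + (-99.0)) = 50.5
An accumulation of reserves is recorded as a debit (negative entry), so the change in the stock of reserves is the negative of that balance.
Change in official reserves = -(50.5) = -50.5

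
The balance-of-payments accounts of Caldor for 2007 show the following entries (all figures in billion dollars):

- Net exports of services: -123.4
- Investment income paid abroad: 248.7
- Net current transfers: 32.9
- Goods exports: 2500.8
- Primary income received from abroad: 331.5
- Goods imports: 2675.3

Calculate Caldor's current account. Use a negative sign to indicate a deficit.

-182.2

Goods balance = 2500.8 - 2675.3 = -174.5
Services balance = -123.4
Trade balance (goods + services) = -174.5 + (-123.4) = -297.9
Net primary income = 331.5 - 248.7 = 82.8
Net secondary income = 32.9
Current account = -297.9 + 82.8 + 32.9 = -182.2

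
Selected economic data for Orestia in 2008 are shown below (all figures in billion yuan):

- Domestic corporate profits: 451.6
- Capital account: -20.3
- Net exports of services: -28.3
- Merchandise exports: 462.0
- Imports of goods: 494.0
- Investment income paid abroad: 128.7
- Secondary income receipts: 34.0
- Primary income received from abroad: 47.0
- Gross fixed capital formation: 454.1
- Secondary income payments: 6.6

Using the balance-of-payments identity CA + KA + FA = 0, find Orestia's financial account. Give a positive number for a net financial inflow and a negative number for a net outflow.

134.9

Goods balance = 462.0 - 494.0 = -32.0
Services balance = -28.3
Trade balance (goods + services) = -32.0 + (-28.3) = -60.3
Net primary income = 47.0 - 128.7 = -81.7
Net secondary income = 34.0 - 6.6 = 27.4
Current account = -60.3 + (-81.7) + 27.4 = -114.6
Financial account = -(-114.6 + (-20.3)) = 134.9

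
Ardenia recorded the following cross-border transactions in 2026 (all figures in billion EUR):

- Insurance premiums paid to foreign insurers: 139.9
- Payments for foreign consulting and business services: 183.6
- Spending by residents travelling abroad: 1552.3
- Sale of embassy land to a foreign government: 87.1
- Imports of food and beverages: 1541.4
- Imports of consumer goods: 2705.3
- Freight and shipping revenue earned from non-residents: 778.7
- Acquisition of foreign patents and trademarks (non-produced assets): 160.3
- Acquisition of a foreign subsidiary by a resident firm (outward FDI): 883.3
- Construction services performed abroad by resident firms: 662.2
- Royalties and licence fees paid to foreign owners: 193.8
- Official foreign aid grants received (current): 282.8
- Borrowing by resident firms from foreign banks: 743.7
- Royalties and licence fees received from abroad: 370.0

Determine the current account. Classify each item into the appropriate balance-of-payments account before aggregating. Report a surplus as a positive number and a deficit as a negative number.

Goods: -1541.4 - 2705.3 = -4246.7
Services: -1552.3 - 193.8 - 139.9 + 370.0 + 778.7 + 662.2 - 183.6 = -258.7
Secondary income: 282.8
Current account = (-4246.7) + (-258.7) + 282.8 = -4222.6
(Excluded from the current account — capital account: sale of embassy land to a foreign government 87.1, acquisition of foreign patents and trademarks (non-produced assets) 160.3; financial account: acquisition of a foreign subsidiary by a resident firm (outward FDI) 883.3, borrowing by resident firms from foreign banks 743.7.)

-4222.6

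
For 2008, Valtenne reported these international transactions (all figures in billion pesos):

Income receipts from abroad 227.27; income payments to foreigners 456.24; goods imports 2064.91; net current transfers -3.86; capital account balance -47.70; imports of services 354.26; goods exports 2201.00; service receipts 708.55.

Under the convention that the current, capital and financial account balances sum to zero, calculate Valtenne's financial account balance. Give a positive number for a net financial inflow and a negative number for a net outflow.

Goods balance = 2201.00 - 2064.91 = 136.09
Services balance = 708.55 - 354.26 = 354.29
Trade balance (goods + services) = 136.09 + 354.29 = 490.38
Net primary income = 227.27 - 456.24 = -228.97
Net secondary income = -3.86
Current account = 490.38 + (-228.97) + (-3.86) = 257.55
Financial account = -(257.55 + (-47.70)) = -209.85

-209.85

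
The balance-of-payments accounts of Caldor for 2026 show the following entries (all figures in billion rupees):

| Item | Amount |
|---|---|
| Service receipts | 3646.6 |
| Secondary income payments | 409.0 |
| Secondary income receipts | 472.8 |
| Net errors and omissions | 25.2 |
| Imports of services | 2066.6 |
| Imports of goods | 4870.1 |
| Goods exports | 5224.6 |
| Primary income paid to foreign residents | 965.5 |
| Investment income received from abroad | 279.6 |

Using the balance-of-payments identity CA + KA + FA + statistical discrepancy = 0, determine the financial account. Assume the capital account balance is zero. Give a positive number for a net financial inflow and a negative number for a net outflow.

Goods balance = 5224.6 - 4870.1 = 354.5
Services balance = 3646.6 - 2066.6 = 1580.0
Trade balance (goods + services) = 354.5 + 1580.0 = 1934.5
Net primary income = 279.6 - 965.5 = -685.9
Net secondary income = 472.8 - 409.0 = 63.8
Current account = 1934.5 + (-685.9) + 63.8 = 1312.4
Financial account = -(1312.4 + 25.2) = -1337.6

-1337.6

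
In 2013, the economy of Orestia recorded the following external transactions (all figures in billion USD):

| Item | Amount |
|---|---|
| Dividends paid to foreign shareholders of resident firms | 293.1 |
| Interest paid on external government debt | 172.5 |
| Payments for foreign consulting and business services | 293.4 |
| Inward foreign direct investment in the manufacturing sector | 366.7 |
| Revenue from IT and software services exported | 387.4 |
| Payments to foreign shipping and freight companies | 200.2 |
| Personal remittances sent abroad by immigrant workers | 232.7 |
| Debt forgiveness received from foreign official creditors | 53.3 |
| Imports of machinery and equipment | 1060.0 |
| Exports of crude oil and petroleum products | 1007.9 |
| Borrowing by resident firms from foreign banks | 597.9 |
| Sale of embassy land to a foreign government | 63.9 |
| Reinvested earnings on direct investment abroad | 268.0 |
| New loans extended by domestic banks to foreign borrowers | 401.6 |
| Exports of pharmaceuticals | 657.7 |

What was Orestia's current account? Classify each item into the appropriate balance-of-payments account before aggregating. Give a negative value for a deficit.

Goods: 1007.9 + 657.7 - 1060.0 = 605.6
Services: 387.4 - 293.4 - 200.2 = -106.2
Primary income: -172.5 - 293.1 + 268.0 = -197.6
Secondary income: -232.7
Current account = 605.6 + (-106.2) + (-197.6) + (-232.7) = 69.1
(Excluded from the current account — financial account: inward foreign direct investment in the manufacturing sector 366.7, borrowing by resident firms from foreign banks 597.9, new loans extended by domestic banks to foreign borrowers 401.6; capital account: debt forgiveness received from foreign official creditors 53.3, sale of embassy land to a foreign government 63.9.)

69.1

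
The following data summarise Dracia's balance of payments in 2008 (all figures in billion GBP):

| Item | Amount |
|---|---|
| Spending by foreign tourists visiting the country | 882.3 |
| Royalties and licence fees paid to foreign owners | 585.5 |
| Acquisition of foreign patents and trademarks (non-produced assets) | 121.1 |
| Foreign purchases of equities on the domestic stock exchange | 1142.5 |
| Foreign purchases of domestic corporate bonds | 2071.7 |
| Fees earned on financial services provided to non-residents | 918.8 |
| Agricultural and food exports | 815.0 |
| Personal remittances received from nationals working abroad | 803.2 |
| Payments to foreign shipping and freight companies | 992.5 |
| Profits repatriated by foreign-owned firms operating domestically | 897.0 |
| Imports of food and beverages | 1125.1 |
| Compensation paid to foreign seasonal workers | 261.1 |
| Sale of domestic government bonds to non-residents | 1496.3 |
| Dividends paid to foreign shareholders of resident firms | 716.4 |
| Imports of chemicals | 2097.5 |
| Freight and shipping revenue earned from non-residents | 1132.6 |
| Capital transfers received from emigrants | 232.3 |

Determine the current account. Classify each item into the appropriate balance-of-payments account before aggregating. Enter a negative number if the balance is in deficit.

-2123.2

Goods: -2097.5 - 1125.1 + 815.0 = -2407.6
Services: 918.8 - 992.5 + 1132.6 - 585.5 + 882.3 = 1355.7
Primary income: -261.1 - 897.0 - 716.4 = -1874.5
Secondary income: 803.2
Current account = (-2407.6) + 1355.7 + (-1874.5) + 803.2 = -2123.2
(Excluded from the current account — capital account: acquisition of foreign patents and trademarks (non-produced assets) 121.1, capital transfers received from emigrants 232.3; financial account: foreign purchases of equities on the domestic stock exchange 1142.5, foreign purchases of domestic corporate bonds 2071.7, sale of domestic government bonds to non-residents 1496.3.)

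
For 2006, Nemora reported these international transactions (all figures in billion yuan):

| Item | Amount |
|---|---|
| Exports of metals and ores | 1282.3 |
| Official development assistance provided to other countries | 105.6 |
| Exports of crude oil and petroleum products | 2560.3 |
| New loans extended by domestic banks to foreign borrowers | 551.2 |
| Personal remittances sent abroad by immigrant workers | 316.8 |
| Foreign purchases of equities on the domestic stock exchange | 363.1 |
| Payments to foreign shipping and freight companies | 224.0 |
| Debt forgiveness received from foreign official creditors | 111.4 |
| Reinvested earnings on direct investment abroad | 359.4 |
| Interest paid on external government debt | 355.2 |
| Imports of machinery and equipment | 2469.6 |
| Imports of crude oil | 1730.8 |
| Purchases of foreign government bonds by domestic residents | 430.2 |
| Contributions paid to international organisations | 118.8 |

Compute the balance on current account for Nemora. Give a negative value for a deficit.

-1118.8

Goods: 1282.3 + 2560.3 - 1730.8 - 2469.6 = -357.8
Services: -224.0
Primary income: -355.2 + 359.4 = 4.2
Secondary income: -316.8 - 118.8 - 105.6 = -541.2
Current account = (-357.8) + (-224.0) + 4.2 + (-541.2) = -1118.8
(Excluded from the current account — financial account: new loans extended by domestic banks to foreign borrowers 551.2, foreign purchases of equities on the domestic stock exchange 363.1, purchases of foreign government bonds by domestic residents 430.2; capital account: debt forgiveness received from foreign official creditors 111.4.)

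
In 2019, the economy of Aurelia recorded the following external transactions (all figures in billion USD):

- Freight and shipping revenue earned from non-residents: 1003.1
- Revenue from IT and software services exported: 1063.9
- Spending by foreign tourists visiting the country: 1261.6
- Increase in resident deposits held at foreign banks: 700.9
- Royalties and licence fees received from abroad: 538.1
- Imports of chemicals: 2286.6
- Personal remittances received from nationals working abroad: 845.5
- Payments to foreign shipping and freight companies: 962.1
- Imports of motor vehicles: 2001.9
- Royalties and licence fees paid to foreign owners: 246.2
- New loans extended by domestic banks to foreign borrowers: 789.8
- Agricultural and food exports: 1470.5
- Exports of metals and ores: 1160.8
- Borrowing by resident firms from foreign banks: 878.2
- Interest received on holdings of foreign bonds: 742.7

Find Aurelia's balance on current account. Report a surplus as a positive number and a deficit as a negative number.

Goods: -2001.9 + 1470.5 - 2286.6 + 1160.8 = -1657.2
Services: -246.2 + 1003.1 + 1063.9 - 962.1 + 1261.6 + 538.1 = 2658.4
Primary income: 742.7
Secondary income: 845.5
Current account = (-1657.2) + 2658.4 + 742.7 + 845.5 = 2589.4
(Excluded from the current account — financial account: increase in resident deposits held at foreign banks 700.9, new loans extended by domestic banks to foreign borrowers 789.8, borrowing by resident firms from foreign banks 878.2.)

2589.4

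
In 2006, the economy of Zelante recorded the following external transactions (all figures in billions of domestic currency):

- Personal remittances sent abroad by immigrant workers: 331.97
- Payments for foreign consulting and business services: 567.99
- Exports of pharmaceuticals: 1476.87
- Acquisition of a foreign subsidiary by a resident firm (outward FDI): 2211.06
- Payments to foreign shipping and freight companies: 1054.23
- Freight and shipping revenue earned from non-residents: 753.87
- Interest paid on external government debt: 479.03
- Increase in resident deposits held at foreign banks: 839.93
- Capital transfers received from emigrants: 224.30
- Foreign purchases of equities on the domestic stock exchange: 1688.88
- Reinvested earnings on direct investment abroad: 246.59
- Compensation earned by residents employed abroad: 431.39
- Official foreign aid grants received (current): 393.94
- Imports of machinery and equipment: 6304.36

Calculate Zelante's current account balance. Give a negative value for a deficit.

-5434.92

Goods: 1476.87 - 6304.36 = -4827.49
Services: -567.99 - 1054.23 + 753.87 = -868.35
Primary income: -479.03 + 431.39 + 246.59 = 198.95
Secondary income: -331.97 + 393.94 = 61.97
Current account = (-4827.49) + (-868.35) + 198.95 + 61.97 = -5434.92
(Excluded from the current account — financial account: acquisition of a foreign subsidiary by a resident firm (outward FDI) 2211.06, increase in resident deposits held at foreign banks 839.93, foreign purchases of equities on the domestic stock exchange 1688.88; capital account: capital transfers received from emigrants 224.30.)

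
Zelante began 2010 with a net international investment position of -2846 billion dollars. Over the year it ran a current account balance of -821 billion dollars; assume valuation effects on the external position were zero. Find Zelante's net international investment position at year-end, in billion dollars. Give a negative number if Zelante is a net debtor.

With no valuation effects, change in NIIP = current account = -821
End-of-year NIIP = -2846 + (-821) = -3667

-3667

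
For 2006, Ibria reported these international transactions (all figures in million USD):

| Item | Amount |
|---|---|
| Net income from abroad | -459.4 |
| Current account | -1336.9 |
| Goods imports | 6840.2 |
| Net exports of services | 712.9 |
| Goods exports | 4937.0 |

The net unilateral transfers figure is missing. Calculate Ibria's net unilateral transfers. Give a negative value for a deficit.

Current account = goods balance + services balance + net primary income + net secondary income
Sum of the known components = -1649.7
Net unilateral transfers = CA - (known components) = -1336.9 - (-1649.7) = 312.8

312.8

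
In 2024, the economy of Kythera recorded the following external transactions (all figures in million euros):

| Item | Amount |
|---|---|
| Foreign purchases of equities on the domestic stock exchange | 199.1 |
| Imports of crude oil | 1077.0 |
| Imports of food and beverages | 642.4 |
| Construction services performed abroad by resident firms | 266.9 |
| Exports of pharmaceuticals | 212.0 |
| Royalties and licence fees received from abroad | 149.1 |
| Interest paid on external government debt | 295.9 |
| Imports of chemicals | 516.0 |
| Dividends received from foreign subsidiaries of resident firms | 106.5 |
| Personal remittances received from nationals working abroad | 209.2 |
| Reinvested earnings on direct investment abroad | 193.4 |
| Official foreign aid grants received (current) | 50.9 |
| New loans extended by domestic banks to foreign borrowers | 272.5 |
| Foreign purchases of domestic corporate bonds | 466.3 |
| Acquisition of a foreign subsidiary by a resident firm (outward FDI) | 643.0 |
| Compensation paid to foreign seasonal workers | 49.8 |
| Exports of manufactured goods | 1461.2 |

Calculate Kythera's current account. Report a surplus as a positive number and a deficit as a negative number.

68.1

Goods: -516.0 + 1461.2 - 642.4 + 212.0 - 1077.0 = -562.2
Services: 149.1 + 266.9 = 416.0
Primary income: 193.4 + 106.5 - 295.9 - 49.8 = -45.8
Secondary income: 50.9 + 209.2 = 260.1
Current account = (-562.2) + 416.0 + (-45.8) + 260.1 = 68.1
(Excluded from the current account — financial account: foreign purchases of equities on the domestic stock exchange 199.1, new loans extended by domestic banks to foreign borrowers 272.5, foreign purchases of domestic corporate bonds 466.3, acquisition of a foreign subsidiary by a resident firm (outward FDI) 643.0.)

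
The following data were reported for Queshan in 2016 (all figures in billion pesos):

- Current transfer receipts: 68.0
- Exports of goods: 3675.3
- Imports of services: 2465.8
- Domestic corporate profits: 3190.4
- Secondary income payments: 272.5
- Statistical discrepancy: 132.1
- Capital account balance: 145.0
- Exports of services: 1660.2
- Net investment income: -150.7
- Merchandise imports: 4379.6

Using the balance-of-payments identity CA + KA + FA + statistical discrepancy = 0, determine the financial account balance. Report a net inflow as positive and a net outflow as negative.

Goods balance = 3675.3 - 4379.6 = -704.3
Services balance = 1660.2 - 2465.8 = -805.6
Trade balance (goods + services) = -704.3 + (-805.6) = -1509.9
Net primary income = -150.7
Net secondary income = 68.0 - 272.5 = -204.5
Current account = -1509.9 + (-150.7) + (-204.5) = -1865.1
Financial account = -(-1865.1 + 145.0 + 132.1) = 1588.0

1588.0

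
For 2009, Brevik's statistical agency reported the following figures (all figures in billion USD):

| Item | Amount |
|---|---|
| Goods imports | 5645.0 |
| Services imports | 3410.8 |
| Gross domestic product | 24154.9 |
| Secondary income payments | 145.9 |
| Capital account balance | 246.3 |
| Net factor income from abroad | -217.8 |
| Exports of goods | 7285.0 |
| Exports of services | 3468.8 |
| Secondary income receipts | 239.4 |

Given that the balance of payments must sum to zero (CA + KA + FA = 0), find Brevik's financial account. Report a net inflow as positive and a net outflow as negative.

-1820.0

Goods balance = 7285.0 - 5645.0 = 1640.0
Services balance = 3468.8 - 3410.8 = 58.0
Trade balance (goods + services) = 1640.0 + 58.0 = 1698.0
Net primary income = -217.8
Net secondary income = 239.4 - 145.9 = 93.5
Current account = 1698.0 + (-217.8) + 93.5 = 1573.7
Financial account = -(1573.7 + 246.3) = -1820.0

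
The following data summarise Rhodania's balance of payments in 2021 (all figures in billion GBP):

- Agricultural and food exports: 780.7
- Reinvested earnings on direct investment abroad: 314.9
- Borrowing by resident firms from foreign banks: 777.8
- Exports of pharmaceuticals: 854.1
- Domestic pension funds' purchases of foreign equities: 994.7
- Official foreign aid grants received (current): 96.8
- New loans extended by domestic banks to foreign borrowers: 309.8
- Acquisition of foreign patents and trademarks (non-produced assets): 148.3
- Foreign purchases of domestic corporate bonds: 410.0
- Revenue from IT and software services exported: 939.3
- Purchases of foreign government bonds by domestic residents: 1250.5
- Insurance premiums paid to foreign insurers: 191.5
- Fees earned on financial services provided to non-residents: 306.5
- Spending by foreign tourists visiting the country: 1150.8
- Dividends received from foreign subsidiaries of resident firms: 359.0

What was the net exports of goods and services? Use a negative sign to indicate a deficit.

3839.9

Goods: 780.7 + 854.1 = 1634.8
Services: 306.5 - 191.5 + 939.3 + 1150.8 = 2205.1
Trade balance = 1634.8 + 2205.1 = 3839.9
(Excluded from the trade balance — primary income: reinvested earnings on direct investment abroad 314.9, dividends received from foreign subsidiaries of resident firms 359.0; financial account: borrowing by resident firms from foreign banks 777.8, domestic pension funds' purchases of foreign equities 994.7, new loans extended by domestic banks to foreign borrowers 309.8, foreign purchases of domestic corporate bonds 410.0, purchases of foreign government bonds by domestic residents 1250.5; secondary income: official foreign aid grants received (current) 96.8; capital account: acquisition of foreign patents and trademarks (non-produced assets) 148.3.)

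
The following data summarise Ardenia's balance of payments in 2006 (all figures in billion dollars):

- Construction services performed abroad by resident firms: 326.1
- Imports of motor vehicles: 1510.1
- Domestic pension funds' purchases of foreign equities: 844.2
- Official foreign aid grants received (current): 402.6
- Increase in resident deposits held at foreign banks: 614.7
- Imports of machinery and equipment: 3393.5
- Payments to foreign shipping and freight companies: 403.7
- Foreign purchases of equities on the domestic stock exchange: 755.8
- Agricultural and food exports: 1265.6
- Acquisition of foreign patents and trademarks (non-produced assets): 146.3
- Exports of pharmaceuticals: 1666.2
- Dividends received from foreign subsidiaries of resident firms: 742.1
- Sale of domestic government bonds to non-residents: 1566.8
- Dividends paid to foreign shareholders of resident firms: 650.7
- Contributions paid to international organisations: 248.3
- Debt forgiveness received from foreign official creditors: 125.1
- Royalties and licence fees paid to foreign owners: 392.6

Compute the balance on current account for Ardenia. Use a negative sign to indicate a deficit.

Goods: 1265.6 + 1666.2 - 3393.5 - 1510.1 = -1971.8
Services: -392.6 - 403.7 + 326.1 = -470.2
Primary income: -650.7 + 742.1 = 91.4
Secondary income: 402.6 - 248.3 = 154.3
Current account = (-1971.8) + (-470.2) + 91.4 + 154.3 = -2196.3
(Excluded from the current account — financial account: domestic pension funds' purchases of foreign equities 844.2, increase in resident deposits held at foreign banks 614.7, foreign purchases of equities on the domestic stock exchange 755.8, sale of domestic government bonds to non-residents 1566.8; capital account: acquisition of foreign patents and trademarks (non-produced assets) 146.3, debt forgiveness received from foreign official creditors 125.1.)

-2196.3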